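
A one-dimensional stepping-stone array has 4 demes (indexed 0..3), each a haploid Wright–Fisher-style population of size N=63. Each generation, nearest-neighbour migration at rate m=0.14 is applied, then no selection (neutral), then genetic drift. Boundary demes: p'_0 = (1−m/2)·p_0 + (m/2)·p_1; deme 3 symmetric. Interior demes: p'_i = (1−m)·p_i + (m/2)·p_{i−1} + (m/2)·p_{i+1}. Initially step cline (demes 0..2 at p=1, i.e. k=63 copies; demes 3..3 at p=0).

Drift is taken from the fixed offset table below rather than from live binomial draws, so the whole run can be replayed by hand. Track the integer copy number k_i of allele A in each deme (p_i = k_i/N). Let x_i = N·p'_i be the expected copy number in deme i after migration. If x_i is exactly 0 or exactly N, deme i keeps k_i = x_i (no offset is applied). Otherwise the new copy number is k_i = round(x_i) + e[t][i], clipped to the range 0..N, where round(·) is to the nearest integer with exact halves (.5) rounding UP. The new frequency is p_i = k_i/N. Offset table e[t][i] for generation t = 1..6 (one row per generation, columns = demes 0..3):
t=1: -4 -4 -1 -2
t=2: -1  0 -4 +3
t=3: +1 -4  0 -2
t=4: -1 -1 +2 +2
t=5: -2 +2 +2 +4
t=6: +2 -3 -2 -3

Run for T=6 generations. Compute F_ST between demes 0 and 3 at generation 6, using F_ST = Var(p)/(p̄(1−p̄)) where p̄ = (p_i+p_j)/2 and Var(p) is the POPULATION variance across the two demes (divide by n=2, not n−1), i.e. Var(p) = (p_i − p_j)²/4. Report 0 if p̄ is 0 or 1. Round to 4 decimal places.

0.4889

t=0: k=[63 63 63 0]
t=1: x=[63.0000 63.0000 58.5900 4.4100] k=[63 63 58 2]
t=2: x=[63.0000 62.6500 54.4300 5.9200] k=[63 63 50 9]
t=3: x=[63.0000 62.0900 48.0400 11.8700] k=[63 58 48 10]
t=4: x=[62.6500 57.6500 46.0400 12.6600] k=[62 57 48 15]
t=5: x=[61.6500 56.7200 46.3200 17.3100] k=[60 59 48 21]
t=6: x=[59.9300 58.3000 46.8800 22.8900] k=[62 55 45 20]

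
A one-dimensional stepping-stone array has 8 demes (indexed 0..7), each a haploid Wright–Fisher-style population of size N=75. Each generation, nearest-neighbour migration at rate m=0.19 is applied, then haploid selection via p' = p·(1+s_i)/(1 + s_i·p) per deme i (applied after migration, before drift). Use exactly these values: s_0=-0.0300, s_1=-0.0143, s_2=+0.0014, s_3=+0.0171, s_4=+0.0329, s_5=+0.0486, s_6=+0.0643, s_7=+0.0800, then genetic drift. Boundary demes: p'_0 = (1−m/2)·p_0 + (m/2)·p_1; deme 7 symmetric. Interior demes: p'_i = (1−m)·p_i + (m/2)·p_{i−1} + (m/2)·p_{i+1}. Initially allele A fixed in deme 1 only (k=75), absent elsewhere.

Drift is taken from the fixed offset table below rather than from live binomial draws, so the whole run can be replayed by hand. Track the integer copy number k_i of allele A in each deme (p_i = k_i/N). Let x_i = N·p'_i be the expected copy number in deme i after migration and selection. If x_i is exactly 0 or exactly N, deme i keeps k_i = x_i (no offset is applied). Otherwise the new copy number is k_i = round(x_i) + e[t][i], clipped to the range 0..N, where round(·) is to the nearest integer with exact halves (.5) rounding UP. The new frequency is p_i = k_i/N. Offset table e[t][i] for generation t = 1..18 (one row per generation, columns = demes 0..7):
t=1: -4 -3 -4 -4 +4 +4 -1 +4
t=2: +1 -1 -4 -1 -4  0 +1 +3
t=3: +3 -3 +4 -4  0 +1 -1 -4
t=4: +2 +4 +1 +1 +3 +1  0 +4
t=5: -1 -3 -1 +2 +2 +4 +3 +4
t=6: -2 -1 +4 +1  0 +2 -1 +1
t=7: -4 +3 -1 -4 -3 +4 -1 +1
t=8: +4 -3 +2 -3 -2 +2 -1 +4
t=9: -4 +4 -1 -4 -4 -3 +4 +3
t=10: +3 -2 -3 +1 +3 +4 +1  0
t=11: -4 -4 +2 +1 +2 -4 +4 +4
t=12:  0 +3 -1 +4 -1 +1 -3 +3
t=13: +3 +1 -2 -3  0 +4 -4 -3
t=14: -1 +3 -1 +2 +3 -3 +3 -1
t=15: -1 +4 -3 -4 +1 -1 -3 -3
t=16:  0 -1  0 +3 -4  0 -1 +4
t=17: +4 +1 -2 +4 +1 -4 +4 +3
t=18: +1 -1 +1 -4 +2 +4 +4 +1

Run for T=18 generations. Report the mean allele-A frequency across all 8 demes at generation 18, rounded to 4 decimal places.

0.1550

t=0: k=[0 75 0 0 0 0 0 0]
t=1: x=[6.9310 60.5830 7.1340 0.0000 0.0000 0.0000 0.0000 0.0000] k=[3 58 3 0 0 0 0 0]
t=2: x=[8.0046 47.2989 7.9499 0.2899 0.0000 0.0000 0.0000 0.0000] k=[9 46 4 0 0 0 0 0]
t=3: x=[12.2006 38.2251 7.6196 0.3865 0.0000 0.0000 0.0000 0.0000] k=[15 35 12 0 0 0 0 0]
t=4: x=[16.5046 30.6536 13.0601 1.1592 0.0000 0.0000 0.0000 0.0000] k=[19 35 14 2 0 0 0 0]
t=5: x=[20.0691 31.2222 14.8717 2.9984 0.1962 0.0000 0.0000 0.0000] k=[19 28 14 5 2 0 0 0]
t=6: x=[19.4135 25.5717 14.4913 5.6581 2.1619 0.1992 0.0000 0.0000] k=[17 25 18 7 2 2 0 0]
t=7: x=[17.3505 23.3428 17.6389 7.6862 2.5537 1.8957 0.2022 0.0000] k=[13 26 17 4 0 6 0 0]
t=8: x=[13.8870 23.6760 16.6381 4.9326 0.9808 5.0802 0.6064 0.0000] k=[18 21 19 2 0 7 0 0]
t=9: x=[17.8671 20.3110 17.5938 3.4808 0.8828 5.9238 0.7074 0.0000] k=[14 24 17 0 0 3 5 0]
t=10: x=[14.5887 22.1595 16.0677 1.6420 0.2943 3.0405 4.5967 0.5127] k=[18 20 13 3 3 7 6 1]
t=11: x=[17.7736 18.9404 12.7298 4.0139 3.4860 6.8133 5.9527 1.5905] k=[14 15 15 5 5 3 10 6]
t=12: x=[13.7497 14.7337 14.0660 6.0435 4.9578 4.0323 9.4582 6.8438] k=[14 18 13 10 4 5 6 10]
t=13: x=[14.0293 16.9553 13.2052 9.8593 4.8086 5.2261 6.6533 10.2841] k=[17 18 11 7 5 9 3 7]
t=14: x=[16.6963 17.0495 11.2984 7.3010 5.7392 8.3974 4.1898 7.0995] k=[16 20 10 9 9 5 7 6]
t=15: x=[15.9934 18.4688 10.8680 9.2314 8.8701 5.8197 7.1059 6.5401] k=[15 22 8 5 10 5 4 4]
t=16: x=[15.2909 19.7944 9.0561 5.8508 9.3108 5.6219 4.3431 4.3016] k=[15 19 9 9 5 6 3 8]
t=17: x=[15.0109 17.4762 9.9621 8.7502 5.6416 5.8717 3.9889 8.0623] k=[19 18 8 13 7 2 8 11]
t=18: x=[18.4776 16.9553 9.4365 12.1264 7.3057 3.1867 8.1571 11.4414] k=[19 16 10 8 9 7 12 12]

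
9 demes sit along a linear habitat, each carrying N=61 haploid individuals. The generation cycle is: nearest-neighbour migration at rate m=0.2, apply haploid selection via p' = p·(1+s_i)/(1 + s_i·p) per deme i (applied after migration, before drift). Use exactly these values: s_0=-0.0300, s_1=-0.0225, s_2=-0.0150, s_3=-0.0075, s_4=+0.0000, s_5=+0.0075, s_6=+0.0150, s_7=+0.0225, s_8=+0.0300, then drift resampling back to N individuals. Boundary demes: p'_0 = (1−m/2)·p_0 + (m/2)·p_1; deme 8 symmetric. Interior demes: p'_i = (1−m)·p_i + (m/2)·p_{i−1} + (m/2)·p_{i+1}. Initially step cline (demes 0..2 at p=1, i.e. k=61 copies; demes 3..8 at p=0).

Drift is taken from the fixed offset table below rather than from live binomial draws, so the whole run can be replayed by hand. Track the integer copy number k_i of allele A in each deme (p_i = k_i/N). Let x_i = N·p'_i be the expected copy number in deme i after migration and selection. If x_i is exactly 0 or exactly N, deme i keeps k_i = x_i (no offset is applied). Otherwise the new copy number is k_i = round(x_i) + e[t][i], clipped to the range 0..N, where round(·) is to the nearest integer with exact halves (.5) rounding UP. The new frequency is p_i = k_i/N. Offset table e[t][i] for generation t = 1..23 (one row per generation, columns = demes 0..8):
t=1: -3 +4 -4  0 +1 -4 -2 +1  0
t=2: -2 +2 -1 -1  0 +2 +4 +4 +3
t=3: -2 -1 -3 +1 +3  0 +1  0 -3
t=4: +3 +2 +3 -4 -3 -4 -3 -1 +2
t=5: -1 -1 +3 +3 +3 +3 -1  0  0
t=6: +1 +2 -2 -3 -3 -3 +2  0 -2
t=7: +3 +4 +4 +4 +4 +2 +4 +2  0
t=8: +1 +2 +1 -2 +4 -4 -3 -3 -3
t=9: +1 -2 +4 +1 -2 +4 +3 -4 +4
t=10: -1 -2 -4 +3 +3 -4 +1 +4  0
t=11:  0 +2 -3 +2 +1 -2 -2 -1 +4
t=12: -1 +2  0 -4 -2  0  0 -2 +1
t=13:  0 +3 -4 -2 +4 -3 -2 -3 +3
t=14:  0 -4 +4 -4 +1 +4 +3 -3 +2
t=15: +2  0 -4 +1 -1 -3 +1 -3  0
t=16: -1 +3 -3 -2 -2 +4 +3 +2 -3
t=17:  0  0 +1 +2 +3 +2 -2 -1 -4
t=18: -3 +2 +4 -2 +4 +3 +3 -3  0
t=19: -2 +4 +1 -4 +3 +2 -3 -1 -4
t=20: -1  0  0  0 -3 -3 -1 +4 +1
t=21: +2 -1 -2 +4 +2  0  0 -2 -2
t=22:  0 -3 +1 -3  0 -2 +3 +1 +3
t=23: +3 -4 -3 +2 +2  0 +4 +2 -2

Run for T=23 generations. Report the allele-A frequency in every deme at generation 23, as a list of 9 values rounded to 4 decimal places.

[0.8525, 0.6393, 0.5082, 0.4098, 0.3607, 0.2131, 0.2459, 0.1311, 0.0164]

t=0: k=[61 61 61 0 0 0 0 0 0]
t=1: x=[61.0000 61.0000 54.8165 6.0588 0.0000 0.0000 0.0000 0.0000 0.0000] k=[61 61 51 6 0 0 0 0 0]
t=2: x=[61.0000 59.9774 47.3405 9.8377 0.6000 0.0000 0.0000 0.0000 0.0000] k=[61 61 46 9 1 0 0 0 0]
t=3: x=[61.0000 59.4663 43.6127 11.8281 1.7000 0.1007 0.0000 0.0000 0.0000] k=[61 58 41 13 5 0 0 0 0]
t=4: x=[60.6908 56.5062 39.6909 14.9150 5.3000 0.5037 0.0000 0.0000 0.0000] k=[61 59 43 11 2 0 0 0 0]
t=5: x=[60.7938 57.5262 41.1984 13.2219 2.7000 0.2015 0.0000 0.0000 0.0000] k=[60 57 44 16 6 3 0 0 0]
t=6: x=[59.6607 55.8945 42.3046 17.7052 6.7000 3.0214 0.3045 0.0000 0.0000] k=[61 58 40 15 4 0 2 0 0]
t=7: x=[60.6908 56.4042 39.0882 16.3099 4.7000 0.6045 1.6234 0.2045 0.0000] k=[61 60 43 20 9 3 6 2 0]
t=8: x=[60.8969 58.3428 42.2040 21.0960 9.5000 3.9274 5.3725 2.2477 0.2060] k=[61 60 43 19 14 0 2 0 0]
t=9: x=[60.8969 58.3428 42.1034 20.7967 13.1000 1.6117 1.6234 0.2045 0.0000] k=[61 56 46 22 11 6 5 0 0]
t=10: x=[60.4847 55.3851 44.4181 23.1917 11.6000 6.4429 4.6637 0.5112 0.0000] k=[59 53 40 26 15 2 6 5 0]
t=11: x=[58.3231 52.1289 39.6909 26.1874 14.8000 3.7261 5.5750 4.6955 0.5149] k=[58 54 37 28 16 2 4 4 5]
t=12: x=[57.5009 52.5355 37.5823 27.5862 15.8000 3.6254 3.8534 4.1859 5.0349] k=[57 55 38 24 14 4 4 2 6]
t=13: x=[56.6793 53.3490 38.0842 24.2899 14.0000 5.0344 3.8534 2.6560 5.7522] k=[57 56 34 22 18 2 2 0 9]
t=14: x=[56.7820 53.7560 34.7743 22.6926 16.8000 3.6254 1.8262 1.1243 8.3099] k=[57 50 39 19 18 8 5 0 10]
t=15: x=[56.1662 49.3875 37.8834 20.7967 17.1000 8.7559 4.8663 1.5329 9.2291] k=[58 49 34 22 16 6 6 0 9]
t=16: x=[56.9873 48.1710 34.0729 22.4930 15.6000 7.0464 5.4737 1.5329 8.3099] k=[56 51 31 20 14 11 8 4 5]
t=17: x=[55.3457 49.2861 31.6699 20.3977 14.3000 11.0675 8.0030 4.5936 5.0349] k=[55 49 33 22 17 13 6 4 1]
t=18: x=[54.2186 47.7657 33.2716 22.4930 17.1000 12.7753 6.5870 3.9820 1.3381] k=[51 50 37 20 21 16 10 1 1]
t=19: x=[50.6407 48.5764 36.3784 21.6946 20.4000 15.9880 9.8221 1.9414 1.0295] k=[49 53 37 18 23 18 7 1 0]
t=20: x=[49.1112 50.8083 36.4787 20.2979 22.0000 17.4931 7.5985 1.5329 0.1030] k=[48 51 36 20 19 14 7 6 1]
t=21: x=[47.9910 48.9819 35.6764 21.3953 18.6000 13.8799 7.6996 5.7142 1.5439] k=[50 48 34 25 21 14 8 4 0]
t=22: x=[49.5188 46.5506 34.2733 25.3883 20.7000 14.1812 8.3063 4.0840 0.4119] k=[50 44 35 22 21 12 11 5 3]
t=23: x=[49.1112 43.4166 34.3735 23.0919 20.2000 12.8757 10.6301 5.5105 3.2908] k=[52 39 31 25 22 13 15 8 1]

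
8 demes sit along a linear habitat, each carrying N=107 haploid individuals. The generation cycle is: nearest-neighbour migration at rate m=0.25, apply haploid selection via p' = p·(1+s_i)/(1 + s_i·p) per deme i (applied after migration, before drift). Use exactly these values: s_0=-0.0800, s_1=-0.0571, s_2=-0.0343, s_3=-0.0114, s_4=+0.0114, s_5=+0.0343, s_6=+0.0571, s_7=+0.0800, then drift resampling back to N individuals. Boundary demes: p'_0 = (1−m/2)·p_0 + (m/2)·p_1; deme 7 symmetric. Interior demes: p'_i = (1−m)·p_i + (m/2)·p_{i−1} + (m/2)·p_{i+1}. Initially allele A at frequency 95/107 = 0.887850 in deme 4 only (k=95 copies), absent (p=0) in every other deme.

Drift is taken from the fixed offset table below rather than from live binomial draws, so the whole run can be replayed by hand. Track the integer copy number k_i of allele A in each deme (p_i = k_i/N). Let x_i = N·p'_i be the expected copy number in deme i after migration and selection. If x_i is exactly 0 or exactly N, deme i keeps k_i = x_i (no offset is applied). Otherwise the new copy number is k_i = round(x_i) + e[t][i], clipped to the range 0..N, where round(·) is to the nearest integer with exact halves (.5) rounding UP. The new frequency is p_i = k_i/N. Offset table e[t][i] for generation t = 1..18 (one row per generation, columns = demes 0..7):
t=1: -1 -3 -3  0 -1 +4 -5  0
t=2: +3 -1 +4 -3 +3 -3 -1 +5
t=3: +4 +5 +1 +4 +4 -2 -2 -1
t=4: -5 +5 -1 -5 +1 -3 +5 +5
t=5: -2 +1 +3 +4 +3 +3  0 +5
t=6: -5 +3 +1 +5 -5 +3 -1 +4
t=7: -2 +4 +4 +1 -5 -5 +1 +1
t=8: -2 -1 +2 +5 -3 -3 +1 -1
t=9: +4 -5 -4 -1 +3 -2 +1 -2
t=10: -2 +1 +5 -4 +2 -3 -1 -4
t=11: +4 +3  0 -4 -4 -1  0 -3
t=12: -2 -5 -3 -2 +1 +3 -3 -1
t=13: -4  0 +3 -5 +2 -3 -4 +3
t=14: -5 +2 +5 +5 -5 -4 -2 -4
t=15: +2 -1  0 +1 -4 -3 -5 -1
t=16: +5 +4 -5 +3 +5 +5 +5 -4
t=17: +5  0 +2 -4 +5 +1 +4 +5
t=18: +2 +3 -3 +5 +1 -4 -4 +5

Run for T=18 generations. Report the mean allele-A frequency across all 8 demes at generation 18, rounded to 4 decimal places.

0.1682

t=0: k=[0 0 0 0 95 0 0 0]
t=1: x=[0.0000 0.0000 0.0000 11.7545 71.5193 12.2357 0.0000 0.0000] k=[0 0 0 12 71 16 0 0]
t=2: x=[0.0000 0.0000 1.4492 17.7049 57.0520 21.4475 2.1119 0.0000] k=[0 0 5 15 60 18 1 0]
t=3: x=[0.0000 0.5895 5.4419 19.1937 49.4263 21.7026 3.1662 0.1350] k=[0 6 6 23 53 20 1 0]
t=4: x=[0.6904 4.9641 7.8668 24.4083 45.4211 22.3403 3.4296 0.1350] k=[0 10 7 19 46 19 8 5]
t=5: x=[1.1511 7.9322 8.5950 20.6830 39.5321 21.5751 9.4684 5.7818] k=[0 9 12 25 43 25 9 11]
t=6: x=[1.0359 7.8133 12.8501 25.4022 38.7798 25.9064 11.8214 11.5174] k=[0 11 14 30 34 29 11 16]
t=7: x=[1.2663 9.4796 15.1650 28.2609 33.1337 28.0677 14.5595 16.4163] k=[0 13 19 29 28 23 16 17]
t=8: x=[1.4968 11.5071 18.9496 27.3907 27.7322 23.3600 17.8091 17.9979] k=[0 11 21 32 25 20 19 17]
t=9: x=[1.2663 10.3139 20.5395 29.5044 25.4693 21.0647 19.7538 18.3928] k=[5 5 17 29 28 19 21 16]
t=10: x=[4.6173 6.1502 16.5069 27.1421 27.2295 20.9371 21.0481 17.7346] k=[3 7 22 23 29 18 20 14]
t=11: x=[3.2284 7.9322 19.6832 23.4146 27.1038 20.1712 19.8833 15.7562] k=[7 11 20 19 23 19 20 13]
t=12: x=[6.9389 11.0296 18.2164 19.4419 22.1988 20.1712 19.8833 14.8311] k=[5 6 15 17 23 23 17 14]
t=13: x=[4.7331 6.6250 13.7026 17.3328 22.4504 22.8502 18.1984 15.3599] k=[1 7 17 12 24 20 14 18]
t=14: x=[1.6121 7.1002 14.6774 13.9850 22.1988 20.2989 15.9906 18.6559] k=[0 9 20 19 17 16 14 15]
t=15: x=[1.0359 8.7651 17.9720 18.6974 17.2887 16.3364 15.0801 15.8883] k=[3 8 18 20 13 13 10 15]
t=16: x=[3.3441 8.1701 16.5069 18.6974 14.0125 13.0054 11.5602 15.3599] k=[8 12 12 22 19 18 17 11]
t=17: x=[7.8700 10.9103 12.8501 20.1865 19.4296 18.5106 17.1601 12.5795] k=[13 11 15 16 24 20 21 18]
t=18: x=[11.8429 11.1490 14.1899 16.7127 22.7021 21.1923 21.4360 19.5761] k=[14 14 11 22 24 17 17 25]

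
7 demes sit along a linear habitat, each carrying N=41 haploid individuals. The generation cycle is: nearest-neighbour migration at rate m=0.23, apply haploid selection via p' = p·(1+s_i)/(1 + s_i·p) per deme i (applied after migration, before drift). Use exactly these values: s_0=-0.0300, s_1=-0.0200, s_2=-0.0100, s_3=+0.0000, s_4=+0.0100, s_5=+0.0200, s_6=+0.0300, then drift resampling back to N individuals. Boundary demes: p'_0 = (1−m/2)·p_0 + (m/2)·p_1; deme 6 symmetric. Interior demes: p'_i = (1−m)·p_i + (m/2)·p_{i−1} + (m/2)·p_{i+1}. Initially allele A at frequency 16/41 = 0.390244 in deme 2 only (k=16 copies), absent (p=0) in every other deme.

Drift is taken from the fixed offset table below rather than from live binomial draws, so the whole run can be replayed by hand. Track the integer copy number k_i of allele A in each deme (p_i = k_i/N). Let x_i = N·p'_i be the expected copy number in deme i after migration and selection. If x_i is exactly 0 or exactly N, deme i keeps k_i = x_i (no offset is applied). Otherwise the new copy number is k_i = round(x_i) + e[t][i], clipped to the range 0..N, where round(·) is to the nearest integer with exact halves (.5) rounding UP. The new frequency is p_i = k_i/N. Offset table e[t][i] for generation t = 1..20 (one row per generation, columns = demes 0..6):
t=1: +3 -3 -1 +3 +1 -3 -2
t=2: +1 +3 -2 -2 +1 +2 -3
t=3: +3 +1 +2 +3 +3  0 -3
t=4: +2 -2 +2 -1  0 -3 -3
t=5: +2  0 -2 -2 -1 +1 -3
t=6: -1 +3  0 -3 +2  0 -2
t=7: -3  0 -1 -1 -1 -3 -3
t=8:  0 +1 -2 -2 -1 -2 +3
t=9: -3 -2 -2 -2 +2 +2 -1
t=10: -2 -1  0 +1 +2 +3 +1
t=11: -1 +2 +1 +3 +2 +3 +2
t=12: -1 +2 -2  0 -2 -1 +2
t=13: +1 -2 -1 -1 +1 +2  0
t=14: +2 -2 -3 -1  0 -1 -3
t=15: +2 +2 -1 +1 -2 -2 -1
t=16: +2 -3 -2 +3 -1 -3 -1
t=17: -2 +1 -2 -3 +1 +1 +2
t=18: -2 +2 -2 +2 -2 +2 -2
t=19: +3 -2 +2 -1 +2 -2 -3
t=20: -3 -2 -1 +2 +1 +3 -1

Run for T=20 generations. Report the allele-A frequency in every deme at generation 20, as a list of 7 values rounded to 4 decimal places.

[0.0244, 0.0000, 0.0488, 0.0976, 0.1220, 0.1463, 0.0000]

t=0: k=[0 0 16 0 0 0 0]
t=1: x=[0.0000 1.8048 12.2336 1.8400 0.0000 0.0000 0.0000] k=[0 0 11 5 0 0 0]
t=2: x=[0.0000 1.2405 8.9743 5.1150 0.5807 0.0000 0.0000] k=[0 4 7 3 2 0 0]
t=3: x=[0.4464 3.8145 6.1423 3.3450 1.9030 0.2346 0.0000] k=[3 5 8 6 5 0 0]
t=4: x=[3.1405 5.0252 7.3641 6.1150 4.5803 0.5863 0.0000] k=[5 3 9 5 5 0 0]
t=5: x=[4.6431 3.8490 7.7864 5.4600 4.4644 0.5863 0.0000] k=[7 4 6 3 3 2 0]
t=6: x=[6.4869 4.4935 5.3779 3.3450 2.9118 1.9209 0.2369] k=[5 7 5 0 5 2 0]
t=7: x=[5.0926 6.4297 4.6137 1.1500 4.1167 2.1551 0.2369] k=[2 6 4 0 3 0 0]
t=8: x=[2.3905 5.2173 3.7357 0.8050 2.3318 0.3518 0.0000] k=[2 6 2 0 1 0 0]
t=9: x=[2.3905 4.9908 2.2089 0.3450 0.7776 0.1173 0.0000] k=[0 3 0 0 3 2 0]
t=10: x=[0.3347 2.2664 0.3416 0.3450 2.5638 1.9209 0.2369] k=[0 1 0 1 5 5 1]
t=11: x=[0.1116 0.7549 0.2277 1.3450 4.5803 4.6206 1.5022] k=[0 3 1 4 7 8 4]
t=12: x=[0.3347 2.3793 1.5598 4.0000 6.8264 7.5462 4.5789] k=[0 4 0 4 5 7 7]
t=13: x=[0.4464 3.0229 0.9110 3.6550 5.1597 6.8827 7.1733] k=[1 1 0 3 6 9 7]
t=14: x=[0.9707 0.8677 0.4555 3.0000 6.0511 8.5583 7.4077] k=[3 0 0 2 6 8 4]
t=15: x=[2.5804 0.3382 0.2277 2.2300 5.8195 7.4297 4.5789] k=[5 2 0 3 4 5 4]
t=16: x=[4.5308 2.0748 0.5693 2.7700 4.0361 4.8541 4.2257] k=[7 0 0 6 3 2 3]
t=17: x=[6.0365 0.7892 0.6832 4.9650 3.2597 2.2721 2.9653] k=[4 2 0 2 4 3 5]
t=18: x=[3.6670 1.9619 0.4555 2.0000 3.6883 3.4063 4.8960] k=[2 4 0 4 2 5 3]
t=19: x=[2.1666 3.2490 0.9110 3.3100 2.5991 4.5038 3.3191] k=[5 1 3 2 5 3 0]
t=20: x=[4.4185 1.6576 2.6302 2.4600 4.4644 2.9386 0.3553] k=[1 0 2 4 5 6 0]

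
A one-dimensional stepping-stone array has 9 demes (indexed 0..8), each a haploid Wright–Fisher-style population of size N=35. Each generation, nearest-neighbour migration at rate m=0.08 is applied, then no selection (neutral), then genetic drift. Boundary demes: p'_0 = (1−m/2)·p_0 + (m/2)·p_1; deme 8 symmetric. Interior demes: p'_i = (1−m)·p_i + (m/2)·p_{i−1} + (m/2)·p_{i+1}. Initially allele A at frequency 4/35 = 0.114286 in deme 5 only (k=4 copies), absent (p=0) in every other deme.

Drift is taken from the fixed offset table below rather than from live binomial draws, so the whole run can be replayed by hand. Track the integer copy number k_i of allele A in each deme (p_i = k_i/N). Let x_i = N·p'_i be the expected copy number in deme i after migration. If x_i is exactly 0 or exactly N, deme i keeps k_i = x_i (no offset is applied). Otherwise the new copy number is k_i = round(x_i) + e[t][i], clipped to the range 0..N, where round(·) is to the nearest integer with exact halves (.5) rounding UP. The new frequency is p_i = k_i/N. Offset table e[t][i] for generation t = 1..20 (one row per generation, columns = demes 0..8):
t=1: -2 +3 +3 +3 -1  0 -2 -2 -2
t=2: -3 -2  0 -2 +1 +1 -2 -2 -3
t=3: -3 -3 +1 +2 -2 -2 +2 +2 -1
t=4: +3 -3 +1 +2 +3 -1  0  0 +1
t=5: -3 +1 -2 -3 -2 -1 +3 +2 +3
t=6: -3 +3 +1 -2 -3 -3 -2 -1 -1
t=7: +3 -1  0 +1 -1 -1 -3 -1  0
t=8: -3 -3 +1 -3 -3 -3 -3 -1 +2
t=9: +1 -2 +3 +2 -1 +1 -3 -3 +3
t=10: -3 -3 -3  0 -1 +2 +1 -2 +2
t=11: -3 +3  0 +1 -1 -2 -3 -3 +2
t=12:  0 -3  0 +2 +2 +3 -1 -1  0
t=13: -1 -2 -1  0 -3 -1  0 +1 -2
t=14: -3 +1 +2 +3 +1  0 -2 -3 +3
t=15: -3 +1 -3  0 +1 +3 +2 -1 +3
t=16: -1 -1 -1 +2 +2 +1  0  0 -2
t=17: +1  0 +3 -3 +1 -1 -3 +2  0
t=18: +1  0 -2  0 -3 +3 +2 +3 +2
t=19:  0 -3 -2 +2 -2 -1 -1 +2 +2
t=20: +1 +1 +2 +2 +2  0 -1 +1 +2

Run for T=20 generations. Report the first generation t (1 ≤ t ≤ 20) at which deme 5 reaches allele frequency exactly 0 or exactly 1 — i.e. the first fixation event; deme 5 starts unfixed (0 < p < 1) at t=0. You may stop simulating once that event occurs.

t=0: k=[0 0 0 0 0 4 0 0 0]
t=1: x=[0.0000 0.0000 0.0000 0.0000 0.1600 3.6800 0.1600 0.0000 0.0000] k=[0 0 0 0 0 4 0 0 0]
t=2: x=[0.0000 0.0000 0.0000 0.0000 0.1600 3.6800 0.1600 0.0000 0.0000] k=[0 0 0 0 1 5 0 0 0]
t=3: x=[0.0000 0.0000 0.0000 0.0400 1.1200 4.6400 0.2000 0.0000 0.0000] k=[0 0 0 2 0 3 2 0 0]
t=4: x=[0.0000 0.0000 0.0800 1.8400 0.2000 2.8400 1.9600 0.0800 0.0000] k=[0 0 1 4 3 2 2 0 0]
t=5: x=[0.0000 0.0400 1.0800 3.8400 3.0000 2.0400 1.9200 0.0800 0.0000] k=[0 1 0 1 1 1 5 2 0]
t=6: x=[0.0400 0.9200 0.0800 0.9600 1.0000 1.1600 4.7200 2.0400 0.0800] k=[0 4 1 0 0 0 3 1 0]

6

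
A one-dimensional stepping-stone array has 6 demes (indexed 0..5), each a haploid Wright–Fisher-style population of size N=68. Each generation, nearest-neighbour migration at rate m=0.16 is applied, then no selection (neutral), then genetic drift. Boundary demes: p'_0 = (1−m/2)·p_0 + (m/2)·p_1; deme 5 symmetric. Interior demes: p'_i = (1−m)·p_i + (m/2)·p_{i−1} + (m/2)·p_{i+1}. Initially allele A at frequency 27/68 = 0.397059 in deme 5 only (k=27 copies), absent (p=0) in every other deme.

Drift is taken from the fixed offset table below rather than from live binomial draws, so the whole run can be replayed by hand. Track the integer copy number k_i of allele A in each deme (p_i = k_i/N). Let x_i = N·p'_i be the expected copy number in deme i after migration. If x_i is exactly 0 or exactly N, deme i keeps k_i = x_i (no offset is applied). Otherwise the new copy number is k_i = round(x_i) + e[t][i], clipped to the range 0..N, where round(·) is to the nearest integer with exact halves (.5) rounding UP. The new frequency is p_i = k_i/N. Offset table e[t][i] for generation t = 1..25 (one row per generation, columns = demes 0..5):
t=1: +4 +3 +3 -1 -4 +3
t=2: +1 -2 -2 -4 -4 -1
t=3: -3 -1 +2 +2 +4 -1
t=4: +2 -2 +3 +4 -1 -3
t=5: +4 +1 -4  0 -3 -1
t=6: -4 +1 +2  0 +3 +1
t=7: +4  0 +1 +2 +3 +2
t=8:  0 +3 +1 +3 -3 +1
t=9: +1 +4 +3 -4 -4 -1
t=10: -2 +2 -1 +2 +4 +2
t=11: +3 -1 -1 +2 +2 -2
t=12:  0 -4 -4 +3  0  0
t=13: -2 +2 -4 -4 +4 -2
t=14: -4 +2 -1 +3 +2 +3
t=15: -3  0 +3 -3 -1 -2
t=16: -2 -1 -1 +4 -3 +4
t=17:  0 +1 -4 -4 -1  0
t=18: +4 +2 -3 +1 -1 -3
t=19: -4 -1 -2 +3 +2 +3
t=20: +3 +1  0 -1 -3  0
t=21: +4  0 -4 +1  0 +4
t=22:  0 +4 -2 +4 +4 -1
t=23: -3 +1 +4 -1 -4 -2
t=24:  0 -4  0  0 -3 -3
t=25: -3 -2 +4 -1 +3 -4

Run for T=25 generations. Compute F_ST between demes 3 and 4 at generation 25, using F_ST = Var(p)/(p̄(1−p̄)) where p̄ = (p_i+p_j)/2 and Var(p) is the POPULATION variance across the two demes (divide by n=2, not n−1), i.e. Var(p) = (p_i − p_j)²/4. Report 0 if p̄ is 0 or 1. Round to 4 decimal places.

t=0: k=[0 0 0 0 0 27]
t=1: x=[0.0000 0.0000 0.0000 0.0000 2.1600 24.8400] k=[0 0 0 0 0 28]
t=2: x=[0.0000 0.0000 0.0000 0.0000 2.2400 25.7600] k=[0 0 0 0 0 25]
t=3: x=[0.0000 0.0000 0.0000 0.0000 2.0000 23.0000] k=[0 0 0 0 6 22]
t=4: x=[0.0000 0.0000 0.0000 0.4800 6.8000 20.7200] k=[0 0 0 4 6 18]
t=5: x=[0.0000 0.0000 0.3200 3.8400 6.8000 17.0400] k=[0 0 0 4 4 16]
t=6: x=[0.0000 0.0000 0.3200 3.6800 4.9600 15.0400] k=[0 0 2 4 8 16]
t=7: x=[0.0000 0.1600 2.0000 4.1600 8.3200 15.3600] k=[0 0 3 6 11 17]
t=8: x=[0.0000 0.2400 3.0000 6.1600 11.0800 16.5200] k=[0 3 4 9 8 18]
t=9: x=[0.2400 2.8400 4.3200 8.5200 8.8800 17.2000] k=[1 7 7 5 5 16]
t=10: x=[1.4800 6.5200 6.8400 5.1600 5.8800 15.1200] k=[0 9 6 7 10 17]
t=11: x=[0.7200 8.0400 6.3200 7.1600 10.3200 16.4400] k=[4 7 5 9 12 14]
t=12: x=[4.2400 6.6000 5.4800 8.9200 11.9200 13.8400] k=[4 3 1 12 12 14]
t=13: x=[3.9200 2.9200 2.0400 11.1200 12.1600 13.8400] k=[2 5 0 7 16 12]
t=14: x=[2.2400 4.3600 0.9600 7.1600 14.9600 12.3200] k=[0 6 0 10 17 15]
t=15: x=[0.4800 5.0400 1.2800 9.7600 16.2800 15.1600] k=[0 5 4 7 15 13]
t=16: x=[0.4000 4.5200 4.3200 7.4000 14.2000 13.1600] k=[0 4 3 11 11 17]
t=17: x=[0.3200 3.6000 3.7200 10.3600 11.4800 16.5200] k=[0 5 0 6 10 17]
t=18: x=[0.4000 4.2000 0.8800 5.8400 10.2400 16.4400] k=[4 6 0 7 9 13]
t=19: x=[4.1600 5.3600 1.0400 6.6000 9.1600 12.6800] k=[0 4 0 10 11 16]
t=20: x=[0.3200 3.3600 1.1200 9.2800 11.3200 15.6000] k=[3 4 1 8 8 16]
t=21: x=[3.0800 3.6800 1.8000 7.4400 8.6400 15.3600] k=[7 4 0 8 9 19]
t=22: x=[6.7600 3.9200 0.9600 7.4400 9.7200 18.2000] k=[7 8 0 11 14 17]
t=23: x=[7.0800 7.2800 1.5200 10.3600 14.0000 16.7600] k=[4 8 6 9 10 15]
t=24: x=[4.3200 7.5200 6.4000 8.8400 10.3200 14.6000] k=[4 4 6 9 7 12]
t=25: x=[4.0000 4.1600 6.0800 8.6000 7.5600 11.6000] k=[1 2 10 8 11 8]

0.0040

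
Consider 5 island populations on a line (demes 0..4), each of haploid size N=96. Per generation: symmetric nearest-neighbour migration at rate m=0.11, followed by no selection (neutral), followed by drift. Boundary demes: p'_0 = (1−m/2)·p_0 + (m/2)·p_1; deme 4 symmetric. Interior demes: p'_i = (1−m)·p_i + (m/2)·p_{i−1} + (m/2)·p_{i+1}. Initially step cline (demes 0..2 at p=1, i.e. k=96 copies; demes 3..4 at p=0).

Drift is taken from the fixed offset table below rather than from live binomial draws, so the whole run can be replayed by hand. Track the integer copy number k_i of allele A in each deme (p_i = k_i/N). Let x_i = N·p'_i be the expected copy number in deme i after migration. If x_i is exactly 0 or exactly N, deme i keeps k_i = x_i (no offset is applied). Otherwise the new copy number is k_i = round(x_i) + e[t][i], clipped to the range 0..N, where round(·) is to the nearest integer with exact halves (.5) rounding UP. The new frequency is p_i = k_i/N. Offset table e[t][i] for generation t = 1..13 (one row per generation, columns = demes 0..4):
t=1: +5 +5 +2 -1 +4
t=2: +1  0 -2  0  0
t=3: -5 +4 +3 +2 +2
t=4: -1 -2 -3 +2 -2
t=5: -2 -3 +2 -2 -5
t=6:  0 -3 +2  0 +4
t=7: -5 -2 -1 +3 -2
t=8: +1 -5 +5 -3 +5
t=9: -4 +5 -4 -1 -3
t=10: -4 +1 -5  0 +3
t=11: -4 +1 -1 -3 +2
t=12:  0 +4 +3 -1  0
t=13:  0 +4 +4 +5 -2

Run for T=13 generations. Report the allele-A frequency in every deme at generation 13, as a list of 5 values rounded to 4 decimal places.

[0.8021, 0.9167, 0.6875, 0.3333, 0.1458]

t=0: k=[96 96 96 0 0]
t=1: x=[96.0000 96.0000 90.7200 5.2800 0.0000] k=[96 96 93 4 0]
t=2: x=[96.0000 95.8350 88.2700 8.6750 0.2200] k=[96 96 86 9 0]
t=3: x=[96.0000 95.4500 82.3150 12.7400 0.4950] k=[96 96 85 15 2]
t=4: x=[96.0000 95.3950 81.7550 18.1350 2.7150] k=[96 93 79 20 1]
t=5: x=[95.8350 92.3950 76.5250 22.2000 2.0450] k=[94 89 79 20 0]
t=6: x=[93.7250 88.7250 76.3050 22.1450 1.1000] k=[94 86 78 22 5]
t=7: x=[93.5600 86.0000 75.3600 24.1450 5.9350] k=[89 84 74 27 4]
t=8: x=[88.7250 83.7250 71.9650 28.3200 5.2650] k=[90 79 77 25 10]
t=9: x=[89.3950 79.4950 74.2500 27.0350 10.8250] k=[85 84 70 26 8]
t=10: x=[84.9450 83.2850 68.3500 27.4300 8.9900] k=[81 84 63 27 12]
t=11: x=[81.1650 82.6800 62.1750 28.1550 12.8250] k=[77 84 61 25 15]
t=12: x=[77.3850 82.3500 60.2850 26.4300 15.5500] k=[77 86 63 25 16]
t=13: x=[77.4950 84.2400 62.1750 26.5950 16.4950] k=[77 88 66 32 14]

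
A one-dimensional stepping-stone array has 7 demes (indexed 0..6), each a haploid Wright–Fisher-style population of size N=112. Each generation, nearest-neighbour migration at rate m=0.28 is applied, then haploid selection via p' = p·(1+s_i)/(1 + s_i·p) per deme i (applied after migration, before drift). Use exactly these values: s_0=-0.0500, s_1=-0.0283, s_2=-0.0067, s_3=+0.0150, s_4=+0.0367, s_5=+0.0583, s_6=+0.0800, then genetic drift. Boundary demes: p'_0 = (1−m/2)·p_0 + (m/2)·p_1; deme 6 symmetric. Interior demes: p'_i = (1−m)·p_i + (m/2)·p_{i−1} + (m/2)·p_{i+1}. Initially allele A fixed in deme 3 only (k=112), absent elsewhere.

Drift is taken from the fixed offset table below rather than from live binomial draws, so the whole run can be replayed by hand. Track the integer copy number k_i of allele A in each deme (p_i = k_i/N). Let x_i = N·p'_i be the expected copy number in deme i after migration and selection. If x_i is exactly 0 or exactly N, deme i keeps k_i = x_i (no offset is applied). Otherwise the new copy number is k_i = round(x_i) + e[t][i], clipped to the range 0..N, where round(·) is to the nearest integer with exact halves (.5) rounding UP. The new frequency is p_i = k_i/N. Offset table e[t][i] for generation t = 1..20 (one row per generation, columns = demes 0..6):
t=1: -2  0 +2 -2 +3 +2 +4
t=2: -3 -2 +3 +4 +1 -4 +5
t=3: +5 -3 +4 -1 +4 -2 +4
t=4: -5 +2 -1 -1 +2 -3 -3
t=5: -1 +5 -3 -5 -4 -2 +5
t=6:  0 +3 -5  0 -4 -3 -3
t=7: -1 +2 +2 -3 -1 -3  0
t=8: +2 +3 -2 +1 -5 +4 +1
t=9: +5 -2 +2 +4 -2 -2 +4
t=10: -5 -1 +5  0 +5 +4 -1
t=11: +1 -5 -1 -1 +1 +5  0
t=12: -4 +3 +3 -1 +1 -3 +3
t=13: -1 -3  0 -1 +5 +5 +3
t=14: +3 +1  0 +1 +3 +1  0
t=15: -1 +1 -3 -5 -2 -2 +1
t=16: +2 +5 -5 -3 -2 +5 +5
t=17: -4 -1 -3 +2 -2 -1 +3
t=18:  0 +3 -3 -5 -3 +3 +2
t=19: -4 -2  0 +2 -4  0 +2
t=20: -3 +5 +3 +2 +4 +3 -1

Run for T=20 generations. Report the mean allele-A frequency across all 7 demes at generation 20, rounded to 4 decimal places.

t=0: k=[0 0 0 112 0 0 0]
t=1: x=[0.0000 0.0000 15.5896 80.9751 16.1724 0.0000 0.0000] k=[0 0 18 79 19 0 0]
t=2: x=[0.0000 2.4502 23.8934 62.4717 25.4417 2.8112 0.0000] k=[0 0 27 66 26 0 0]
t=3: x=[0.0000 3.6765 28.5368 55.3568 28.7230 3.8449 0.0000] k=[0 1 33 54 33 2 0]
t=4: x=[0.1330 5.1959 31.3081 48.5290 32.4240 6.3931 0.3023] k=[0 7 30 48 34 3 0]
t=5: x=[0.9314 8.9995 29.1548 43.9168 32.4443 7.2972 0.4535] k=[0 14 26 39 28 5 5]
t=6: x=[1.8636 13.3781 26.0055 36.0028 27.0526 8.6622 5.3808] k=[2 16 21 36 23 6 2]
t=7: x=[3.7687 14.3764 22.2798 32.4219 23.0937 8.2424 2.7598] k=[3 16 24 29 22 5 3]
t=8: x=[4.5889 14.9247 23.4551 27.6287 21.2128 7.4863 3.5341] k=[7 18 21 29 16 11 5]
t=9: x=[8.1440 16.4726 21.5826 26.3589 17.6493 11.4285 6.2810] k=[13 14 24 30 16 9 10]
t=10: x=[12.5567 14.8855 23.3156 27.5078 17.5058 10.6539 10.5743] k=[8 14 28 28 23 15 10]
t=11: x=[8.4313 14.7485 25.9059 27.6086 23.2368 16.1890 11.4683] k=[9 10 25 27 24 21 11]
t=12: x=[8.7186 11.6568 23.0567 26.6008 24.6867 20.9686 13.2744] k=[5 15 26 26 26 18 16]
t=13: x=[6.0974 14.7680 24.3317 26.2984 25.5845 19.7447 17.3803] k=[5 12 24 25 31 25 20]
t=14: x=[5.6962 12.3803 22.3395 25.9960 30.1068 26.2620 22.0303] k=[9 13 22 27 33 27 22]
t=15: x=[9.1209 13.3585 21.3237 27.4473 32.1396 28.3221 24.1248] k=[8 14 18 22 30 26 25]
t=16: x=[8.4313 13.3781 17.8987 22.8294 29.0894 27.5810 26.6722] k=[10 18 13 20 27 33 32]
t=17: x=[10.6167 15.7866 14.5945 20.2458 27.6028 33.3312 33.9322] k=[7 15 12 22 26 32 37]
t=18: x=[7.7421 13.1237 13.7388 21.4167 27.0119 33.1674 38.2132] k=[8 16 11 16 24 36 40]
t=19: x=[8.6994 13.8283 12.3261 16.6297 25.2581 36.2552 41.4281] k=[5 12 12 19 21 36 43]
t=20: x=[5.6962 10.7380 12.9031 18.5291 23.4819 36.2552 44.0592] k=[3 16 16 21 27 39 43]

0.2105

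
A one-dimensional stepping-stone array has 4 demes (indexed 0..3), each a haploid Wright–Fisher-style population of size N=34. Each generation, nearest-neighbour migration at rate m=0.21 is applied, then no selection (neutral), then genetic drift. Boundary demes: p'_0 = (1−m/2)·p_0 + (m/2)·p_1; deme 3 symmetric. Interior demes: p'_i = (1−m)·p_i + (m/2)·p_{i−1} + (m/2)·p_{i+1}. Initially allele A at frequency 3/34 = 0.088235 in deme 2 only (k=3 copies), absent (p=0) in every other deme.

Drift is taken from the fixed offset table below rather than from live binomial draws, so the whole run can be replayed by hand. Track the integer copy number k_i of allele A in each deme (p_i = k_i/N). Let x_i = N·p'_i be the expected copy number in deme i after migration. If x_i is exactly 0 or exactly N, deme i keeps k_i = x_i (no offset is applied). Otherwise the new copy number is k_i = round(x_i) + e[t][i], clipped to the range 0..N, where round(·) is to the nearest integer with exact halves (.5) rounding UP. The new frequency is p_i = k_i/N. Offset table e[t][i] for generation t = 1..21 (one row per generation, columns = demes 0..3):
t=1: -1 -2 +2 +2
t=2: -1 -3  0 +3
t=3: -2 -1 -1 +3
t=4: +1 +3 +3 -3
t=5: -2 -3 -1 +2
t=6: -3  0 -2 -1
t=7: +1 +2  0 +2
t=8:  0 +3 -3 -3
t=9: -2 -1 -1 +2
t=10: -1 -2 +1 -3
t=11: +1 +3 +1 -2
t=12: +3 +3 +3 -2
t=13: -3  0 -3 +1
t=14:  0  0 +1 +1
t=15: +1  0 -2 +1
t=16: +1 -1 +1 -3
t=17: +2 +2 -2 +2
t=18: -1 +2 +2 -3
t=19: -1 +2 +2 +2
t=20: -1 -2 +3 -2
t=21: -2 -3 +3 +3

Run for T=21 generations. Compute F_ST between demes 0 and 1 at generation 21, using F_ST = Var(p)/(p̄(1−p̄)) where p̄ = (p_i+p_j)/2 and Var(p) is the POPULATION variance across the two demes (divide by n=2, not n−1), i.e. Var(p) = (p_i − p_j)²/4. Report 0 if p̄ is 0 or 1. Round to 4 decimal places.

t=0: k=[0 0 3 0]
t=1: x=[0.0000 0.3150 2.3700 0.3150] k=[0 0 4 2]
t=2: x=[0.0000 0.4200 3.3700 2.2100] k=[0 0 3 5]
t=3: x=[0.0000 0.3150 2.8950 4.7900] k=[0 0 2 8]
t=4: x=[0.0000 0.2100 2.4200 7.3700] k=[0 3 5 4]
t=5: x=[0.3150 2.8950 4.6850 4.1050] k=[0 0 4 6]
t=6: x=[0.0000 0.4200 3.7900 5.7900] k=[0 0 2 5]
t=7: x=[0.0000 0.2100 2.1050 4.6850] k=[0 2 2 7]
t=8: x=[0.2100 1.7900 2.5250 6.4750] k=[0 5 0 3]
t=9: x=[0.5250 3.9500 0.8400 2.6850] k=[0 3 0 5]
t=10: x=[0.3150 2.3700 0.8400 4.4750] k=[0 0 2 1]
t=11: x=[0.0000 0.2100 1.6850 1.1050] k=[0 3 3 0]
t=12: x=[0.3150 2.6850 2.6850 0.3150] k=[3 6 6 0]
t=13: x=[3.3150 5.6850 5.3700 0.6300] k=[0 6 2 2]
t=14: x=[0.6300 4.9500 2.4200 2.0000] k=[1 5 3 3]
t=15: x=[1.4200 4.3700 3.2100 3.0000] k=[2 4 1 4]
t=16: x=[2.2100 3.4750 1.6300 3.6850] k=[3 2 3 1]
t=17: x=[2.8950 2.2100 2.6850 1.2100] k=[5 4 1 3]
t=18: x=[4.8950 3.7900 1.5250 2.7900] k=[4 6 4 0]
t=19: x=[4.2100 5.5800 3.7900 0.4200] k=[3 8 6 2]
t=20: x=[3.5250 7.2650 5.7900 2.4200] k=[3 5 9 0]
t=21: x=[3.2100 5.2100 7.6350 0.9450] k=[1 2 11 4]

0.0051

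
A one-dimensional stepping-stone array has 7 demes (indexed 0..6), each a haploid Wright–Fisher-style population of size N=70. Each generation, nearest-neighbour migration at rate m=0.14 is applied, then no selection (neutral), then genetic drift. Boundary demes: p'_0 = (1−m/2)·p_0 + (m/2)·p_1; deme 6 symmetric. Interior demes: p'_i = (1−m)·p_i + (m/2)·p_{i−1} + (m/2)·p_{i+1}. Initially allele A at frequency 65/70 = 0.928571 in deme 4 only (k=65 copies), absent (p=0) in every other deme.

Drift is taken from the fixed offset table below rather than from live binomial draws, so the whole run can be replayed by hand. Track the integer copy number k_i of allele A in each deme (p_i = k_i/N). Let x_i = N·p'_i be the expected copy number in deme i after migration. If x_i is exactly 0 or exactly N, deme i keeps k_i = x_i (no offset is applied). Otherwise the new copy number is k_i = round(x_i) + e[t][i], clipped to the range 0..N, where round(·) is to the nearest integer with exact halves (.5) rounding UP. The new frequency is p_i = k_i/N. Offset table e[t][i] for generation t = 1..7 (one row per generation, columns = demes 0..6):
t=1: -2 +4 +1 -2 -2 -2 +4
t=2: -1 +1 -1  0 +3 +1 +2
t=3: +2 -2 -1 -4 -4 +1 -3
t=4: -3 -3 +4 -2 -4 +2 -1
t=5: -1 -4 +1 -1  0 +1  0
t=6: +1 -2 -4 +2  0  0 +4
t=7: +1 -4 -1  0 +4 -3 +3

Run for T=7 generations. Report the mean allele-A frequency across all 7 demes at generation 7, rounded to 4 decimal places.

t=0: k=[0 0 0 0 65 0 0]
t=1: x=[0.0000 0.0000 0.0000 4.5500 55.9000 4.5500 0.0000] k=[0 0 0 3 54 3 0]
t=2: x=[0.0000 0.0000 0.2100 6.3600 46.8600 6.3600 0.2100] k=[0 0 0 6 50 7 2]
t=3: x=[0.0000 0.0000 0.4200 8.6600 43.9100 9.6600 2.3500] k=[0 0 0 5 40 11 0]
t=4: x=[0.0000 0.0000 0.3500 7.1000 35.5200 12.2600 0.7700] k=[0 0 4 5 32 14 0]
t=5: x=[0.0000 0.2800 3.7900 6.8200 28.8500 14.2800 0.9800] k=[0 0 5 6 29 15 1]
t=6: x=[0.0000 0.3500 4.7200 7.5400 26.4100 15.0000 1.9800] k=[0 0 1 10 26 15 6]
t=7: x=[0.0000 0.0700 1.5600 10.4900 24.1100 15.1400 6.6300] k=[0 0 1 10 28 12 10]

0.1245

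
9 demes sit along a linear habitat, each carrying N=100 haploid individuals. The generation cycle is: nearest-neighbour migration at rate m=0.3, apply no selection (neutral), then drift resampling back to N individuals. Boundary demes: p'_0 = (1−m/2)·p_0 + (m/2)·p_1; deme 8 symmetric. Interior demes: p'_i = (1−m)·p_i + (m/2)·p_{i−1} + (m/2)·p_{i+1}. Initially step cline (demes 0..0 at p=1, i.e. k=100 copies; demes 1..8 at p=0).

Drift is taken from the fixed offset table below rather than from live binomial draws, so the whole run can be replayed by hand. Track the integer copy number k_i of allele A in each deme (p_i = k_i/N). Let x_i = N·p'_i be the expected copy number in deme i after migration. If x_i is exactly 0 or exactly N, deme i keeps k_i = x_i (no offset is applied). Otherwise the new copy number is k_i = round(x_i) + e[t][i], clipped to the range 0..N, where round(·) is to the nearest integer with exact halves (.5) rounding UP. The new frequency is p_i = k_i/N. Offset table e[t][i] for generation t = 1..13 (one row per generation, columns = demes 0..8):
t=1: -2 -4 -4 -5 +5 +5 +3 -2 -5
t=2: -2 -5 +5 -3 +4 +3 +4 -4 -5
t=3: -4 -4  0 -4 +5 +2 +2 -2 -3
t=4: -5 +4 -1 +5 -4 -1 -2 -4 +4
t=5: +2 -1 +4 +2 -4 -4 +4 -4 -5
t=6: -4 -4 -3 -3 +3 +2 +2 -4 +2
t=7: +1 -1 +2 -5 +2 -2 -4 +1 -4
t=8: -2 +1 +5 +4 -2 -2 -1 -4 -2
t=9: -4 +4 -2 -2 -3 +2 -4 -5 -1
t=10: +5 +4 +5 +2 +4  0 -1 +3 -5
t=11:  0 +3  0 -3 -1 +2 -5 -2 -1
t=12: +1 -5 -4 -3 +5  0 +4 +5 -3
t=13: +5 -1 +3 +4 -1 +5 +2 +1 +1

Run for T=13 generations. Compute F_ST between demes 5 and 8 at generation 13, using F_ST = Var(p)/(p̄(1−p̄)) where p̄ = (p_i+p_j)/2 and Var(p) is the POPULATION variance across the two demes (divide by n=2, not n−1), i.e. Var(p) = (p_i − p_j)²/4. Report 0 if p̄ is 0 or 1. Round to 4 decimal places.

t=0: k=[100 0 0 0 0 0 0 0 0]
t=1: x=[85.0000 15.0000 0.0000 0.0000 0.0000 0.0000 0.0000 0.0000 0.0000] k=[83 11 0 0 0 0 0 0 0]
t=2: x=[72.2000 20.1500 1.6500 0.0000 0.0000 0.0000 0.0000 0.0000 0.0000] k=[70 15 7 0 0 0 0 0 0]
t=3: x=[61.7500 22.0500 7.1500 1.0500 0.0000 0.0000 0.0000 0.0000 0.0000] k=[58 18 7 0 0 0 0 0 0]
t=4: x=[52.0000 22.3500 7.6000 1.0500 0.0000 0.0000 0.0000 0.0000 0.0000] k=[47 26 7 6 0 0 0 0 0]
t=5: x=[43.8500 26.3000 9.7000 5.2500 0.9000 0.0000 0.0000 0.0000 0.0000] k=[46 25 14 7 0 0 0 0 0]
t=6: x=[42.8500 26.5000 14.6000 7.0000 1.0500 0.0000 0.0000 0.0000 0.0000] k=[39 23 12 4 4 0 0 0 0]
t=7: x=[36.6000 23.7500 12.4500 5.2000 3.4000 0.6000 0.0000 0.0000 0.0000] k=[38 23 14 0 5 0 0 0 0]
t=8: x=[35.7500 23.9000 13.2500 2.8500 3.5000 0.7500 0.0000 0.0000 0.0000] k=[34 25 18 7 2 0 0 0 0]
t=9: x=[32.6500 25.3000 17.4000 7.9000 2.4500 0.3000 0.0000 0.0000 0.0000] k=[29 29 15 6 0 2 0 0 0]
t=10: x=[29.0000 26.9000 15.7500 6.4500 1.2000 1.4000 0.3000 0.0000 0.0000] k=[34 31 21 8 5 1 0 0 0]
t=11: x=[33.5500 29.9500 20.5500 9.5000 4.8500 1.4500 0.1500 0.0000 0.0000] k=[34 33 21 7 4 3 0 0 0]
t=12: x=[33.8500 31.3500 20.7000 8.6500 4.3000 2.7000 0.4500 0.0000 0.0000] k=[35 26 17 6 9 3 4 0 0]
t=13: x=[33.6500 26.0000 16.7000 8.1000 7.6500 4.0500 3.2500 0.6000 0.0000] k=[39 25 20 12 7 9 5 2 0]

0.0471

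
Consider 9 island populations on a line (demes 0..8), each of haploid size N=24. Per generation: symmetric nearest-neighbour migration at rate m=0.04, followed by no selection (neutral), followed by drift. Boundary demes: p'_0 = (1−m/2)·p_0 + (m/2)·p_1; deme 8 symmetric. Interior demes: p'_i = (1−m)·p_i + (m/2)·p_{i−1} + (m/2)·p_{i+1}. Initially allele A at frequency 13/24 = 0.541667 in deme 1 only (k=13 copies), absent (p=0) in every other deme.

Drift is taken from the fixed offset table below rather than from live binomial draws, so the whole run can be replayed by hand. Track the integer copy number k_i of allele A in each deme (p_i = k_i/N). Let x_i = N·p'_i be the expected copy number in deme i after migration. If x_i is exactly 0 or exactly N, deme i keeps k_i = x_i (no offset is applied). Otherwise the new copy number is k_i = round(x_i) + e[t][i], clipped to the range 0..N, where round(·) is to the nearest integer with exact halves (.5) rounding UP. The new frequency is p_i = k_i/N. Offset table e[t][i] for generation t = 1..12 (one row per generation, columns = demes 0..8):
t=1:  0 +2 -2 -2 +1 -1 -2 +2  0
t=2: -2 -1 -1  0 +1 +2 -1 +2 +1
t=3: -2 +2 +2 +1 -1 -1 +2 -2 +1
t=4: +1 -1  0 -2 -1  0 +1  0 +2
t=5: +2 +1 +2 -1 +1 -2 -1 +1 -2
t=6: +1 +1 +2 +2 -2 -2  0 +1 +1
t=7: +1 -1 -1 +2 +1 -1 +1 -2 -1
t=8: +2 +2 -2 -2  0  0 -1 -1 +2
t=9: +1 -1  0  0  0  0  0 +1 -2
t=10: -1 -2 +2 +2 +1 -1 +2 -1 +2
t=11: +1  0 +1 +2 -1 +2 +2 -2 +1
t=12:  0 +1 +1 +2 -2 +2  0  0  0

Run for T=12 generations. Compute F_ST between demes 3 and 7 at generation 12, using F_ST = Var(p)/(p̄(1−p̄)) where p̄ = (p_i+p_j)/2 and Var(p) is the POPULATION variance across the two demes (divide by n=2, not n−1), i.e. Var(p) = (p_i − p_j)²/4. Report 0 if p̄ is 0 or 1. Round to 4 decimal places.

0.2000

t=0: k=[0 13 0 0 0 0 0 0 0]
t=1: x=[0.2600 12.4800 0.2600 0.0000 0.0000 0.0000 0.0000 0.0000 0.0000] k=[0 14 0 0 0 0 0 0 0]
t=2: x=[0.2800 13.4400 0.2800 0.0000 0.0000 0.0000 0.0000 0.0000 0.0000] k=[0 12 0 0 0 0 0 0 0]
t=3: x=[0.2400 11.5200 0.2400 0.0000 0.0000 0.0000 0.0000 0.0000 0.0000] k=[0 14 2 0 0 0 0 0 0]
t=4: x=[0.2800 13.4800 2.2000 0.0400 0.0000 0.0000 0.0000 0.0000 0.0000] k=[1 12 2 0 0 0 0 0 0]
t=5: x=[1.2200 11.5800 2.1600 0.0400 0.0000 0.0000 0.0000 0.0000 0.0000] k=[3 13 4 0 0 0 0 0 0]
t=6: x=[3.2000 12.6200 4.1000 0.0800 0.0000 0.0000 0.0000 0.0000 0.0000] k=[4 14 6 2 0 0 0 0 0]
t=7: x=[4.2000 13.6400 6.0800 2.0400 0.0400 0.0000 0.0000 0.0000 0.0000] k=[5 13 5 4 1 0 0 0 0]
t=8: x=[5.1600 12.6800 5.1400 3.9600 1.0400 0.0200 0.0000 0.0000 0.0000] k=[7 15 3 2 1 0 0 0 0]
t=9: x=[7.1600 14.6000 3.2200 2.0000 1.0000 0.0200 0.0000 0.0000 0.0000] k=[8 14 3 2 1 0 0 0 0]
t=10: x=[8.1200 13.6600 3.2000 2.0000 1.0000 0.0200 0.0000 0.0000 0.0000] k=[7 12 5 4 2 0 0 0 0]
t=11: x=[7.1000 11.7600 5.1200 3.9800 2.0000 0.0400 0.0000 0.0000 0.0000] k=[8 12 6 6 1 2 0 0 0]
t=12: x=[8.0800 11.8000 6.1200 5.9000 1.1200 1.9400 0.0400 0.0000 0.0000] k=[8 13 7 8 0 4 0 0 0]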